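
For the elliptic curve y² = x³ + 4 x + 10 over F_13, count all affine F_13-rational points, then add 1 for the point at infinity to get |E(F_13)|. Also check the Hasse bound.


Affine points = {(0, 6), (0, 7), (2, 0), (3, 6), (3, 7), (4, 5), (4, 8), (5, 5), (5, 8), (6, 4), (6, 9), (7, 2), (7, 11), (10, 6), (10, 7)}; affine count = 15; |E(F_13)| = 16.

Discriminant check: Δ ∝ 4a³ + 27b² = 4·4³ + 27·10² = 4·64 + 27·100 ≡ 5 (mod 13). Nonzero ⇒ E is nonsingular.
For each x ∈ F_13, compute rhs = x³ + 4·x + 10 mod 13, then count y ∈ F_13 with y² ≡ rhs.
  x = 0: rhs = 10, matching y values: 6, 7 (2 points).
  x = 1: rhs = 2, matching y values: none (0 points).
  x = 2: rhs = 0, matching y values: 0 (1 points).
  x = 3: rhs = 10, matching y values: 6, 7 (2 points).
  x = 4: rhs = 12, matching y values: 5, 8 (2 points).
  x = 5: rhs = 12, matching y values: 5, 8 (2 points).
  x = 6: rhs = 3, matching y values: 4, 9 (2 points).
  x = 7: rhs = 4, matching y values: 2, 11 (2 points).
  x = 8: rhs = 8, matching y values: none (0 points).
  x = 9: rhs = 8, matching y values: none (0 points).
  x = 10: rhs = 10, matching y values: 6, 7 (2 points).
  x = 11: rhs = 7, matching y values: none (0 points).
  x = 12: rhs = 5, matching y values: none (0 points).
Total affine count: 15.
Full point count |E(F_13)| = 15 + 1 = 16.
Hasse bound: |16 − (13+1)| = |2| = 2 ≤ 2√13 ≈ 7.2111 ✓.


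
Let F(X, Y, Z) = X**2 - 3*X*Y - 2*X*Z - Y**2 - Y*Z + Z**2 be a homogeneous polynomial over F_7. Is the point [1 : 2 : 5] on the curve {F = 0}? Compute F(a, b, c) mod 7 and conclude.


F(1,2,5) ≡ 3 (mod 7); P is NOT on the curve.

Evaluate F(1, 2, 5) term-by-term (mod 7).
  X**2 ↦ 1·1·1·1 = 1
  -3*X*Y ↦ -3·1·2·1 = -6
  -2*X*Z ↦ -2·1·1·5 = -10
  -Y**2 ↦ -1·1·4·1 = -4
  -Y*Z ↦ -1·1·2·5 = -10
  Z**2 ↦ 1·1·1·25 = 25
Sum: F(1, 2, 5) = (1) + (-6) + (-10) + (-4) + (-10) + (25) = -4.
Reducing mod 7: -4 ≡ 3 (mod 7).
Since F(a, b, c) ≡ 3 ≠ 0 (mod 7), P does NOT lie on the curve.


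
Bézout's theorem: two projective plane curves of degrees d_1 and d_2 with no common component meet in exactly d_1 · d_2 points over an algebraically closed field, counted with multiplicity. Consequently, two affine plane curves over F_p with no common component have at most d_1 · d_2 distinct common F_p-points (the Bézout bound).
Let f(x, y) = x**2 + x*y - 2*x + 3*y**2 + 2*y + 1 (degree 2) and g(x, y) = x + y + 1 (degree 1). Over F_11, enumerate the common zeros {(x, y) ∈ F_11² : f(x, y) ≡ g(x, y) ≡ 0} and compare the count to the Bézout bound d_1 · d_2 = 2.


Common zeros: ∅; count = 0; Bézout bound = 2.

deg(f) = 2, deg(g) = 1, so Bézout bound = 2.
Scan x ∈ F_11. For each x, list the y ∈ F_11 with f(x, y) ≡ 0 and those with g(x, y) ≡ 0 (mod 11); the common zeros in that column are the intersection.
  x = 0: f ≡ 0 at y ∈ {6, 8}; g ≡ 0 at y ∈ {10}; common: ∅.
  x = 1: f ≡ 0 at y ∈ {0, 10}; g ≡ 0 at y ∈ {9}; common: ∅.
  x = 2: f ≡ 0 at y ∈ {7, 10}; g ≡ 0 at y ∈ {8}; common: ∅.
  x = 3: f ≡ 0 at y ∈ ∅; g ≡ 0 at y ∈ {7}; common: ∅.
  x = 4: f ≡ 0 at y ∈ {2, 7}; g ≡ 0 at y ∈ {6}; common: ∅.
  x = 5: f ≡ 0 at y ∈ {8}; g ≡ 0 at y ∈ {5}; common: ∅.
  x = 6: f ≡ 0 at y ∈ ∅; g ≡ 0 at y ∈ {4}; common: ∅.
  x = 7: f ≡ 0 at y ∈ {2, 6}; g ≡ 0 at y ∈ {3}; common: ∅.
  x = 8: f ≡ 0 at y ∈ ∅; g ≡ 0 at y ∈ {2}; common: ∅.
  x = 9: f ≡ 0 at y ∈ ∅; g ≡ 0 at y ∈ {1}; common: ∅.
  x = 10: f ≡ 0 at y ∈ ∅; g ≡ 0 at y ∈ {0}; common: ∅.
Collecting: common zeros = ∅, so the count is 0.
Comparison with the Bézout bound: 0 ≤ 2 = deg(f)·deg(g), as expected for curves with no common component (the affine F_11-count falls short of the bound because intersections may lie at infinity, over extension fields, or carry multiplicity).


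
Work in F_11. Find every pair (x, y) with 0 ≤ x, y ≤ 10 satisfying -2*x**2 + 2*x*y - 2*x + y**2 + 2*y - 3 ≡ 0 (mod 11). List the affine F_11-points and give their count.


Affine F_11-points: {(0, 1), (0, 8), (1, 9), (5, 5), (6, 2), (6, 6), (7, 8), (7, 9), (10, 5), (10, 6)}; count = 10.

For each of the 121 pairs (x, y) ∈ F_11², evaluate f(x, y) mod 11. Record the zeros.
  x = 0: [0↦8, 1↦0, 2↦5, 3↦1, 4↦10, 5↦10, 6↦1, 7↦5, 8↦0, 9↦8, 10↦7]  zeros at y ∈ {1, 8}
  x = 1: [0↦4, 1↦9, 2↦5, 3↦3, 4↦3, 5↦5, 6↦9, 7↦4, 8↦1, 9↦0, 10↦1]  zeros at y ∈ {9}
  x = 2: [0↦7, 1↦3, 2↦1, 3↦1, 4↦3, 5↦7, 6↦2, 7↦10, 8↦9, 9↦10, 10↦2]  zeros at y ∈ ∅
  x = 3: [0↦6, 1↦4, 2↦4, 3↦6, 4↦10, 5↦5, 6↦2, 7↦1, 8↦2, 9↦5, 10↦10]  zeros at y ∈ ∅
  x = 4: [0↦1, 1↦1, 2↦3, 3↦7, 4↦2, 5↦10, 6↦9, 7↦10, 8↦2, 9↦7, 10↦3]  zeros at y ∈ ∅
  x = 5: [0↦3, 1↦5, 2↦9, 3↦4, 4↦1, 5↦0, 6↦1, 7↦4, 8↦9, 9↦5, 10↦3]  zeros at y ∈ {5}
  x = 6: [0↦1, 1↦5, 2↦0, 3↦8, 4↦7, 5↦8, 6↦0, 7↦5, 8↦1, 9↦10, 10↦10]  zeros at y ∈ {2, 6}
  x = 7: [0↦6, 1↦1, 2↦9, 3↦8, 4↦9, 5↦1, 6↦6, 7↦2, 8↦0, 9↦0, 10↦2]  zeros at y ∈ {8, 9}
  x = 8: [0↦7, 1↦4, 2↦3, 3↦4, 4↦7, 5↦1, 6↦8, 7↦6, 8↦6, 9↦8, 10↦1]  zeros at y ∈ ∅
  x = 9: [0↦4, 1↦3, 2↦4, 3↦7, 4↦1, 5↦8, 6↦6, 7↦6, 8↦8, 9↦1, 10↦7]  zeros at y ∈ ∅
  x = 10: [0↦8, 1↦9, 2↦1, 3↦6, 4↦2, 5↦0, 6↦0, 7↦2, 8↦6, 9↦1, 10↦9]  zeros at y ∈ {5, 6}
Collecting zeros: affine points = {(0, 1), (0, 8), (1, 9), (5, 5), (6, 2), (6, 6), (7, 8), (7, 9), (10, 5), (10, 6)}.
Total count |C(F_11)_aff| = 10.


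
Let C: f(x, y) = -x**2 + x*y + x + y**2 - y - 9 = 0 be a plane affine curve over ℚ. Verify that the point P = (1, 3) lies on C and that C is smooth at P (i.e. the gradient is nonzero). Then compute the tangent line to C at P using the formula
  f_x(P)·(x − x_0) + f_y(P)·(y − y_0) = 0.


Tangent line at P: 2*x + 6*y - 20 = 0.

Step 1: f(1, 3) = 0, so P lies on C.
Step 2: partial derivatives
  f_x(x, y) = -2*x + y + 1, f_y(x, y) = x + 2*y - 1.
  f_x(P) = 2, f_y(P) = 6 (gradient nonzero, so P is smooth).
Step 3: tangent line at P: 2·(x − 1) + 6·(y − 3) = 0.
Expanding: 2*x + 6*y - 20 = 0.


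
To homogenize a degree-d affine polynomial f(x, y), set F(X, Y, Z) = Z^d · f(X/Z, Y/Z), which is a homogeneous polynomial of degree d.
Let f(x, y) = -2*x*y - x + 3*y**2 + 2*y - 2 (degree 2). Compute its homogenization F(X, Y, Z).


F(X, Y, Z) = -2*X*Y - X*Z + 3*Y**2 + 2*Y*Z - 2*Z**2

deg(f) = 2.
Substitute x = X/Z, y = Y/Z into f, then multiply by Z^2.
  monomial -2·x^1·y^1 ↦ -2·X^1·Y^1·Z^0.
  monomial -1·x^1·y^0 ↦ -1·X^1·Y^0·Z^1.
  monomial 3·x^0·y^2 ↦ 3·X^0·Y^2·Z^0.
  monomial 2·x^0·y^1 ↦ 2·X^0·Y^1·Z^1.
  monomial -2·x^0·y^0 ↦ -2·X^0·Y^0·Z^2.
Collecting: F(X, Y, Z) = -2*X*Y - X*Z + 3*Y**2 + 2*Y*Z - 2*Z**2.


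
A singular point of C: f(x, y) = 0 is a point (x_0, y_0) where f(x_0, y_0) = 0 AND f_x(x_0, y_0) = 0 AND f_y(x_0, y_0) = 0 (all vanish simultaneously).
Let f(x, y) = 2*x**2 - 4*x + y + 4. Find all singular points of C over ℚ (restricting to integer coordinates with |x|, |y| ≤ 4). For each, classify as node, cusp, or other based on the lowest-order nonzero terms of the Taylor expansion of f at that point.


No singular points in the scanned grid; C is smooth there.

Compute partial derivatives:
  f_x = 4*x - 4.
  f_y = 1.
f_y = 1 is a nonzero constant, so f_y never vanishes: no point (x, y) can satisfy f = f_x = f_y = 0. In particular no (x, y) ∈ {−4, ..., 4}² is singular; the curve is smooth.


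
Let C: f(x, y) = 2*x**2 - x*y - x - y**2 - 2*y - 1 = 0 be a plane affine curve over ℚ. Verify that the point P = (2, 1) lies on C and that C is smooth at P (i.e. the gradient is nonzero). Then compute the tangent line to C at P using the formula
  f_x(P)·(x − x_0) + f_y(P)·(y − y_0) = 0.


Tangent line at P: 6*x - 6*y - 6 = 0.

Step 1: f(2, 1) = 0, so P lies on C.
Step 2: partial derivatives
  f_x(x, y) = 4*x - y - 1, f_y(x, y) = -x - 2*y - 2.
  f_x(P) = 6, f_y(P) = -6 (gradient nonzero, so P is smooth).
Step 3: tangent line at P: 6·(x − 2) + -6·(y − 1) = 0.
Expanding: 6*x - 6*y - 6 = 0.


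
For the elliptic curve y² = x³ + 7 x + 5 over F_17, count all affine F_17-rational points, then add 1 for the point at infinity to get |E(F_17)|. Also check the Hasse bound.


Affine points = {(1, 8), (1, 9), (3, 6), (3, 11), (6, 5), (6, 12), (9, 7), (9, 10), (10, 2), (10, 15), (11, 6), (11, 11), (12, 7), (12, 10), (13, 7), (13, 10), (14, 5), (14, 12), (15, 0)}; affine count = 19; |E(F_17)| = 20.

Discriminant check: Δ ∝ 4a³ + 27b² = 4·7³ + 27·5² = 4·343 + 27·25 ≡ 7 (mod 17). Nonzero ⇒ E is nonsingular.
For each x ∈ F_17, compute rhs = x³ + 7·x + 5 mod 17, then count y ∈ F_17 with y² ≡ rhs.
  x = 0: rhs = 5, matching y values: none (0 points).
  x = 1: rhs = 13, matching y values: 8, 9 (2 points).
  x = 2: rhs = 10, matching y values: none (0 points).
  x = 3: rhs = 2, matching y values: 6, 11 (2 points).
  x = 4: rhs = 12, matching y values: none (0 points).
  x = 5: rhs = 12, matching y values: none (0 points).
  x = 6: rhs = 8, matching y values: 5, 12 (2 points).
  x = 7: rhs = 6, matching y values: none (0 points).
  x = 8: rhs = 12, matching y values: none (0 points).
  x = 9: rhs = 15, matching y values: 7, 10 (2 points).
  x = 10: rhs = 4, matching y values: 2, 15 (2 points).
  x = 11: rhs = 2, matching y values: 6, 11 (2 points).
  x = 12: rhs = 15, matching y values: 7, 10 (2 points).
  x = 13: rhs = 15, matching y values: 7, 10 (2 points).
  x = 14: rhs = 8, matching y values: 5, 12 (2 points).
  x = 15: rhs = 0, matching y values: 0 (1 points).
  x = 16: rhs = 14, matching y values: none (0 points).
Total affine count: 19.
Full point count |E(F_17)| = 19 + 1 = 20.
Hasse bound: |20 − (17+1)| = |2| = 2 ≤ 2√17 ≈ 8.2462 ✓.


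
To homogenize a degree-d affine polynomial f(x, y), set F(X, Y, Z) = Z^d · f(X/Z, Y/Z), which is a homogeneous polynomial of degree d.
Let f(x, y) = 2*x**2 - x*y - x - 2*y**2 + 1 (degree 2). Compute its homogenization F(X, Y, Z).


F(X, Y, Z) = 2*X**2 - X*Y - X*Z - 2*Y**2 + Z**2

deg(f) = 2.
Substitute x = X/Z, y = Y/Z into f, then multiply by Z^2.
  monomial 2·x^2·y^0 ↦ 2·X^2·Y^0·Z^0.
  monomial -1·x^1·y^1 ↦ -1·X^1·Y^1·Z^0.
  monomial -1·x^1·y^0 ↦ -1·X^1·Y^0·Z^1.
  monomial -2·x^0·y^2 ↦ -2·X^0·Y^2·Z^0.
  monomial 1·x^0·y^0 ↦ 1·X^0·Y^0·Z^2.
Collecting: F(X, Y, Z) = 2*X**2 - X*Y - X*Z - 2*Y**2 + Z**2.


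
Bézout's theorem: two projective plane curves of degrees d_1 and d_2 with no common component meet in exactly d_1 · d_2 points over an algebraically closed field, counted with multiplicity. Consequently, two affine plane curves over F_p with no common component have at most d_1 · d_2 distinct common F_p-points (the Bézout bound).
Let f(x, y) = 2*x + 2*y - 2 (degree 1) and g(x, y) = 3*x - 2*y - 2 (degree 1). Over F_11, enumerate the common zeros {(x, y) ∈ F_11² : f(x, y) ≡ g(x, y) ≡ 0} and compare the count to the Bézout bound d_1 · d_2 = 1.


Common zeros: {(3, 9)}; count = 1; Bézout bound = 1.

deg(f) = 1, deg(g) = 1, so Bézout bound = 1.
Scan x ∈ F_11. For each x, list the y ∈ F_11 with f(x, y) ≡ 0 and those with g(x, y) ≡ 0 (mod 11); the common zeros in that column are the intersection.
  x = 0: f ≡ 0 at y ∈ {1}; g ≡ 0 at y ∈ {10}; common: ∅.
  x = 1: f ≡ 0 at y ∈ {0}; g ≡ 0 at y ∈ {6}; common: ∅.
  x = 2: f ≡ 0 at y ∈ {10}; g ≡ 0 at y ∈ {2}; common: ∅.
  x = 3: f ≡ 0 at y ∈ {9}; g ≡ 0 at y ∈ {9}; common: {9}.
  x = 4: f ≡ 0 at y ∈ {8}; g ≡ 0 at y ∈ {5}; common: ∅.
  x = 5: f ≡ 0 at y ∈ {7}; g ≡ 0 at y ∈ {1}; common: ∅.
  x = 6: f ≡ 0 at y ∈ {6}; g ≡ 0 at y ∈ {8}; common: ∅.
  x = 7: f ≡ 0 at y ∈ {5}; g ≡ 0 at y ∈ {4}; common: ∅.
  x = 8: f ≡ 0 at y ∈ {4}; g ≡ 0 at y ∈ {0}; common: ∅.
  x = 9: f ≡ 0 at y ∈ {3}; g ≡ 0 at y ∈ {7}; common: ∅.
  x = 10: f ≡ 0 at y ∈ {2}; g ≡ 0 at y ∈ {3}; common: ∅.
Collecting: common zeros = {(3, 9)}, so the count is 1.
Comparison with the Bézout bound: 1 ≤ 1 = deg(f)·deg(g), as expected for curves with no common component (the bound is attained).


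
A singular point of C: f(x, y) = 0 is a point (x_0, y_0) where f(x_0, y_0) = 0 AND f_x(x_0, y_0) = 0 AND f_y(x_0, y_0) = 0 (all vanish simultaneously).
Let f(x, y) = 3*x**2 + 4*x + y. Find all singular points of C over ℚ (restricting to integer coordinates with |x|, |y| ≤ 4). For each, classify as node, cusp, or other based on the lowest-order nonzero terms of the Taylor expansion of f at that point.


No singular points in the scanned grid; C is smooth there.

Compute partial derivatives:
  f_x = 6*x + 4.
  f_y = 1.
f_y = 1 is a nonzero constant, so f_y never vanishes: no point (x, y) can satisfy f = f_x = f_y = 0. In particular no (x, y) ∈ {−4, ..., 4}² is singular; the curve is smooth.


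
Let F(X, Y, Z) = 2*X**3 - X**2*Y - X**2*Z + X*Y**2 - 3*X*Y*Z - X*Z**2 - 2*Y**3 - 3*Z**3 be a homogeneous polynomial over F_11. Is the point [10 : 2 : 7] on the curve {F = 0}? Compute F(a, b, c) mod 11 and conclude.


F(10,2,7) ≡ 10 (mod 11); P is NOT on the curve.

Evaluate F(10, 2, 7) term-by-term (mod 11).
  2*X**3 ↦ 2·1000·1·1 = 2000
  -X**2*Y ↦ -1·100·2·1 = -200
  -X**2*Z ↦ -1·100·1·7 = -700
  X*Y**2 ↦ 1·10·4·1 = 40
  -3*X*Y*Z ↦ -3·10·2·7 = -420
  -X*Z**2 ↦ -1·10·1·49 = -490
  -2*Y**3 ↦ -2·1·8·1 = -16
  -3*Z**3 ↦ -3·1·1·343 = -1029
Sum: F(10, 2, 7) = (2000) + (-200) + (-700) + (40) + (-420) + (-490) + (-16) + (-1029) = -815.
Reducing mod 11: -815 ≡ 10 (mod 11).
Since F(a, b, c) ≡ 10 ≠ 0 (mod 11), P does NOT lie on the curve.


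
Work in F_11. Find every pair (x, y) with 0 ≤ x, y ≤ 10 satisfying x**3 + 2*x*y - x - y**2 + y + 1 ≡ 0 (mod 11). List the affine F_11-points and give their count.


Affine F_11-points: {(0, 4), (0, 8), (2, 1), (2, 4), (5, 0), (6, 6), (6, 7), (7, 2), (9, 4), (10, 3), (10, 7)}; count = 11.

For each of the 121 pairs (x, y) ∈ F_11², evaluate f(x, y) mod 11. Record the zeros.
  x = 0: [0↦1, 1↦1, 2↦10, 3↦6, 4↦0, 5↦3, 6↦4, 7↦3, 8↦0, 9↦6, 10↦10]  zeros at y ∈ {4, 8}
  x = 1: [0↦1, 1↦3, 2↦3, 3↦1, 4↦8, 5↦2, 6↦5, 7↦6, 8↦5, 9↦2, 10↦8]  zeros at y ∈ ∅
  x = 2: [0↦7, 1↦0, 2↦2, 3↦2, 4↦0, 5↦7, 6↦1, 7↦4, 8↦5, 9↦4, 10↦1]  zeros at y ∈ {1, 4}
  x = 3: [0↦3, 1↦9, 2↦2, 3↦4, 4↦4, 5↦2, 6↦9, 7↦3, 8↦6, 9↦7, 10↦6]  zeros at y ∈ ∅
  x = 4: [0↦6, 1↦3, 2↦9, 3↦2, 4↦4, 5↦4, 6↦2, 7↦9, 8↦3, 9↦6, 10↦7]  zeros at y ∈ ∅
  x = 5: [0↦0, 1↦10, 2↦7, 3↦2, 4↦6, 5↦8, 6↦8, 7↦6, 8↦2, 9↦7, 10↦10]  zeros at y ∈ {0}
  x = 6: [0↦2, 1↦3, 2↦2, 3↦10, 4↦5, 5↦9, 6↦0, 7↦0, 8↦9, 9↦5, 10↦10]  zeros at y ∈ {6, 7}
  x = 7: [0↦7, 1↦10, 2↦0, 3↦10, 4↦7, 5↦2, 6↦6, 7↦8, 8↦8, 9↦6, 10↦2]  zeros at y ∈ {2}
  x = 8: [0↦10, 1↦4, 2↦7, 3↦8, 4↦7, 5↦4, 6↦10, 7↦3, 8↦5, 9↦5, 10↦3]  zeros at y ∈ ∅
  x = 9: [0↦6, 1↦2, 2↦7, 3↦10, 4↦0, 5↦10, 6↦7, 7↦2, 8↦6, 9↦8, 10↦8]  zeros at y ∈ {4}
  x = 10: [0↦1, 1↦10, 2↦6, 3↦0, 4↦3, 5↦4, 6↦3, 7↦0, 8↦6, 9↦10, 10↦1]  zeros at y ∈ {3, 7}
Collecting zeros: affine points = {(0, 4), (0, 8), (2, 1), (2, 4), (5, 0), (6, 6), (6, 7), (7, 2), (9, 4), (10, 3), (10, 7)}.
Total count |C(F_11)_aff| = 11.


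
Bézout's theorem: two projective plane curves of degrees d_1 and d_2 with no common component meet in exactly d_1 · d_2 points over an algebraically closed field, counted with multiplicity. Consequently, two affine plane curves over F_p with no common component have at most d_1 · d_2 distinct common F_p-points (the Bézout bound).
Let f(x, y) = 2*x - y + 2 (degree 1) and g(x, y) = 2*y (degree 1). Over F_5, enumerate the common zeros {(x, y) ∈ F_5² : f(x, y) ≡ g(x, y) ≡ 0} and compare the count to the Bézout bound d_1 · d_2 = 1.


Common zeros: {(4, 0)}; count = 1; Bézout bound = 1.

deg(f) = 1, deg(g) = 1, so Bézout bound = 1.
Scan x ∈ F_5. For each x, list the y ∈ F_5 with f(x, y) ≡ 0 and those with g(x, y) ≡ 0 (mod 5); the common zeros in that column are the intersection.
  x = 0: f ≡ 0 at y ∈ {2}; g ≡ 0 at y ∈ {0}; common: ∅.
  x = 1: f ≡ 0 at y ∈ {4}; g ≡ 0 at y ∈ {0}; common: ∅.
  x = 2: f ≡ 0 at y ∈ {1}; g ≡ 0 at y ∈ {0}; common: ∅.
  x = 3: f ≡ 0 at y ∈ {3}; g ≡ 0 at y ∈ {0}; common: ∅.
  x = 4: f ≡ 0 at y ∈ {0}; g ≡ 0 at y ∈ {0}; common: {0}.
Collecting: common zeros = {(4, 0)}, so the count is 1.
Comparison with the Bézout bound: 1 ≤ 1 = deg(f)·deg(g), as expected for curves with no common component (the bound is attained).


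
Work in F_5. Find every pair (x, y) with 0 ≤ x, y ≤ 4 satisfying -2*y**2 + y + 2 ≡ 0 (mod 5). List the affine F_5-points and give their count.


Affine F_5-points: ∅; count = 0.

For each of the 25 pairs (x, y) ∈ F_5², evaluate f(x, y) mod 5. Record the zeros.
  x = 0: [0↦2, 1↦1, 2↦1, 3↦2, 4↦4]  zeros at y ∈ ∅
  x = 1: [0↦2, 1↦1, 2↦1, 3↦2, 4↦4]  zeros at y ∈ ∅
  x = 2: [0↦2, 1↦1, 2↦1, 3↦2, 4↦4]  zeros at y ∈ ∅
  x = 3: [0↦2, 1↦1, 2↦1, 3↦2, 4↦4]  zeros at y ∈ ∅
  x = 4: [0↦2, 1↦1, 2↦1, 3↦2, 4↦4]  zeros at y ∈ ∅
Collecting zeros: affine points = ∅.
Total count |C(F_5)_aff| = 0.


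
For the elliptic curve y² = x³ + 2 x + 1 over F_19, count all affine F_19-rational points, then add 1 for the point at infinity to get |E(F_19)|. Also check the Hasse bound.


Affine points = {(0, 1), (0, 18), (1, 2), (1, 17), (4, 4), (4, 15), (6, 1), (6, 18), (7, 4), (7, 15), (8, 4), (8, 15), (9, 8), (9, 11), (11, 9), (11, 10), (12, 9), (12, 10), (13, 1), (13, 18), (15, 9), (15, 10), (16, 5), (16, 14), (18, 6), (18, 13)}; affine count = 26; |E(F_19)| = 27.

Discriminant check: Δ ∝ 4a³ + 27b² = 4·2³ + 27·1² = 4·8 + 27·1 ≡ 2 (mod 19). Nonzero ⇒ E is nonsingular.
For each x ∈ F_19, compute rhs = x³ + 2·x + 1 mod 19, then count y ∈ F_19 with y² ≡ rhs.
  x = 0: rhs = 1, matching y values: 1, 18 (2 points).
  x = 1: rhs = 4, matching y values: 2, 17 (2 points).
  x = 2: rhs = 13, matching y values: none (0 points).
  x = 3: rhs = 15, matching y values: none (0 points).
  x = 4: rhs = 16, matching y values: 4, 15 (2 points).
  x = 5: rhs = 3, matching y values: none (0 points).
  x = 6: rhs = 1, matching y values: 1, 18 (2 points).
  x = 7: rhs = 16, matching y values: 4, 15 (2 points).
  x = 8: rhs = 16, matching y values: 4, 15 (2 points).
  x = 9: rhs = 7, matching y values: 8, 11 (2 points).
  x = 10: rhs = 14, matching y values: none (0 points).
  x = 11: rhs = 5, matching y values: 9, 10 (2 points).
  x = 12: rhs = 5, matching y values: 9, 10 (2 points).
  x = 13: rhs = 1, matching y values: 1, 18 (2 points).
  x = 14: rhs = 18, matching y values: none (0 points).
  x = 15: rhs = 5, matching y values: 9, 10 (2 points).
  x = 16: rhs = 6, matching y values: 5, 14 (2 points).
  x = 17: rhs = 8, matching y values: none (0 points).
  x = 18: rhs = 17, matching y values: 6, 13 (2 points).
Total affine count: 26.
Full point count |E(F_19)| = 26 + 1 = 27.
Hasse bound: |27 − (19+1)| = |7| = 7 ≤ 2√19 ≈ 8.7178 ✓.


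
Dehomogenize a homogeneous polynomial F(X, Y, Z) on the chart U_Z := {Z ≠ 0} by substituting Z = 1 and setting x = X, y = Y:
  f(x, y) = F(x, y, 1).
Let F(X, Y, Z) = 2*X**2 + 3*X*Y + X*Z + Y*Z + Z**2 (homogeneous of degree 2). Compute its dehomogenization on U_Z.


f(x, y) = 2*x**2 + 3*x*y + x + y + 1

On U_Z we set Z = 1. Each monomial c·X^i·Y^j·Z^k in F becomes c·x^i·y^j·1^k = c·x^i·y^j.
Substituting Z = 1: F(X, Y, 1) = 2*x**2 + 3*x*y + x + y + 1.
Note: deg(f) ≤ deg(F) = 2; strict inequality happens when F is divisible by Z (lost terms).


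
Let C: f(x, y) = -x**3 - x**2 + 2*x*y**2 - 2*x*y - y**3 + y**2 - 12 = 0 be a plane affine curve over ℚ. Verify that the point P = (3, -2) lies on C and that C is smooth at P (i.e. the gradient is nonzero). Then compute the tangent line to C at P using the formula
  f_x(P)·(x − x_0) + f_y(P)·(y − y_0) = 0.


Tangent line at P: -21*x - 46*y - 29 = 0.

Step 1: f(3, -2) = 0, so P lies on C.
Step 2: partial derivatives
  f_x(x, y) = -3*x**2 - 2*x + 2*y**2 - 2*y, f_y(x, y) = 4*x*y - 2*x - 3*y**2 + 2*y.
  f_x(P) = -21, f_y(P) = -46 (gradient nonzero, so P is smooth).
Step 3: tangent line at P: -21·(x − 3) + -46·(y − -2) = 0.
Expanding: -21*x - 46*y - 29 = 0.


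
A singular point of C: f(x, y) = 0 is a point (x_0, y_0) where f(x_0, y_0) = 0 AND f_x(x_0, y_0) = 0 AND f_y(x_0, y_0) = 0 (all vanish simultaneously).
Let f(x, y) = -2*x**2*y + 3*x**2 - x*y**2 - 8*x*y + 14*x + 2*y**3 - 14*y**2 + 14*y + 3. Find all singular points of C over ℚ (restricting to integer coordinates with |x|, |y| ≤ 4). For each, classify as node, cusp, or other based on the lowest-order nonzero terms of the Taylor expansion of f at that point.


Singular points: {(-3, 2)}; classification: node.

Compute partial derivatives:
  f_x = -4*x*y + 6*x - y**2 - 8*y + 14.
  f_y = -2*x**2 - 2*x*y - 8*x + 6*y**2 - 28*y + 14.
Scan x_0 ∈ {−4, ..., 4}. For each x_0, f_y(x_0, y) is a polynomial in y; find its integer roots y ∈ {−4, ..., 4}, then test f_x and f at those candidates.
  x = -4: f_y(-4, y) = 6*y**2 - 20*y + 14; vanishes at y ∈ {1}. (-4, 1): f_x = -3 ≠ 0.
  x = -3: f_y(-3, y) = 6*y**2 - 22*y + 20; vanishes at y ∈ {2}. (-3, 2): f_x = 0, f = 0 — SINGULAR.
  x = -2: f_y(-2, y) = 6*y**2 - 24*y + 22; no integer root y with |y| ≤ 4.
  x = -1: f_y(-1, y) = 6*y**2 - 26*y + 20; vanishes at y ∈ {1}. (-1, 1): f_x = 3 ≠ 0.
  x = 0: f_y(0, y) = 6*y**2 - 28*y + 14; no integer root y with |y| ≤ 4.
  x = 1: f_y(1, y) = 6*y**2 - 30*y + 4; no integer root y with |y| ≤ 4.
  x = 2: f_y(2, y) = 6*y**2 - 32*y - 10; no integer root y with |y| ≤ 4.
  x = 3: f_y(3, y) = 6*y**2 - 34*y - 28; no integer root y with |y| ≤ 4.
  x = 4: f_y(4, y) = 6*y**2 - 36*y - 50; no integer root y with |y| ≤ 4.
Only singular point on the grid: (-3, 2).
Classify: substitute x = -3 + u, y = 2 + v and expand: f = -2*u**2*v - u**2 - u*v**2 + 2*v**3 + v**2.
No constant or linear terms (consistent with a singular point). Quadratic part: -u**2 + v**2. Cubic part: -2*u**2*v - u*v**2 + 2*v**3.
The quadratic part v**2 - u**2 = (v − u)(v + u) splits into two distinct linear factors, so there are two distinct tangent lines y − 2 = ±(x − -3) — this is a node (ordinary double point).
Classification: node.


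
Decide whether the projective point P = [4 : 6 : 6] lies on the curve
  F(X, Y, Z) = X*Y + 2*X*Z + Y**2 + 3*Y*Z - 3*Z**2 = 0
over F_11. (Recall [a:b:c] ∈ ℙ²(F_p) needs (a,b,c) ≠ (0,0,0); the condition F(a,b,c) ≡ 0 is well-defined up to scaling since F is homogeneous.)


F(4,6,6) ≡ 9 (mod 11); P is NOT on the curve.

Evaluate F(4, 6, 6) term-by-term (mod 11).
  X*Y ↦ 1·4·6·1 = 24
  2*X*Z ↦ 2·4·1·6 = 48
  Y**2 ↦ 1·1·36·1 = 36
  3*Y*Z ↦ 3·1·6·6 = 108
  -3*Z**2 ↦ -3·1·1·36 = -108
Sum: F(4, 6, 6) = (24) + (48) + (36) + (108) + (-108) = 108.
Reducing mod 11: 108 ≡ 9 (mod 11).
Since F(a, b, c) ≡ 9 ≠ 0 (mod 11), P does NOT lie on the curve.


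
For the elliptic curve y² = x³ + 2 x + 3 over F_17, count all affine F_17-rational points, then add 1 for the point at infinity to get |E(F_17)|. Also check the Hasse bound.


Affine points = {(2, 7), (2, 10), (3, 6), (3, 11), (5, 6), (5, 11), (8, 2), (8, 15), (9, 6), (9, 11), (11, 8), (11, 9), (12, 2), (12, 15), (13, 4), (13, 13), (14, 2), (14, 15), (15, 5), (15, 12), (16, 0)}; affine count = 21; |E(F_17)| = 22.

Discriminant check: Δ ∝ 4a³ + 27b² = 4·2³ + 27·3² = 4·8 + 27·9 ≡ 3 (mod 17). Nonzero ⇒ E is nonsingular.
For each x ∈ F_17, compute rhs = x³ + 2·x + 3 mod 17, then count y ∈ F_17 with y² ≡ rhs.
  x = 0: rhs = 3, matching y values: none (0 points).
  x = 1: rhs = 6, matching y values: none (0 points).
  x = 2: rhs = 15, matching y values: 7, 10 (2 points).
  x = 3: rhs = 2, matching y values: 6, 11 (2 points).
  x = 4: rhs = 7, matching y values: none (0 points).
  x = 5: rhs = 2, matching y values: 6, 11 (2 points).
  x = 6: rhs = 10, matching y values: none (0 points).
  x = 7: rhs = 3, matching y values: none (0 points).
  x = 8: rhs = 4, matching y values: 2, 15 (2 points).
  x = 9: rhs = 2, matching y values: 6, 11 (2 points).
  x = 10: rhs = 3, matching y values: none (0 points).
  x = 11: rhs = 13, matching y values: 8, 9 (2 points).
  x = 12: rhs = 4, matching y values: 2, 15 (2 points).
  x = 13: rhs = 16, matching y values: 4, 13 (2 points).
  x = 14: rhs = 4, matching y values: 2, 15 (2 points).
  x = 15: rhs = 8, matching y values: 5, 12 (2 points).
  x = 16: rhs = 0, matching y values: 0 (1 points).
Total affine count: 21.
Full point count |E(F_17)| = 21 + 1 = 22.
Hasse bound: |22 − (17+1)| = |4| = 4 ≤ 2√17 ≈ 8.2462 ✓.


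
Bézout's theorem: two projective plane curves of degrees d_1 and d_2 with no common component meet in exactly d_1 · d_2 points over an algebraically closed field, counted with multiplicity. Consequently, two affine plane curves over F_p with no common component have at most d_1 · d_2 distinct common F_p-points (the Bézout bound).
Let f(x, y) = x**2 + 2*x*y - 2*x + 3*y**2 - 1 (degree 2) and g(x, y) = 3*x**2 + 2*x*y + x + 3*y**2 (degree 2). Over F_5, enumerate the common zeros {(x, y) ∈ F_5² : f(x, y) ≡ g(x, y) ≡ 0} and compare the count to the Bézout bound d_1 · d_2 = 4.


Common zeros: {(4, 2)}; count = 1; Bézout bound = 4.

deg(f) = 2, deg(g) = 2, so Bézout bound = 4.
Scan x ∈ F_5. For each x, list the y ∈ F_5 with f(x, y) ≡ 0 and those with g(x, y) ≡ 0 (mod 5); the common zeros in that column are the intersection.
  x = 0: f ≡ 0 at y ∈ ∅; g ≡ 0 at y ∈ {0}; common: ∅.
  x = 1: f ≡ 0 at y ∈ ∅; g ≡ 0 at y ∈ {2, 4}; common: ∅.
  x = 2: f ≡ 0 at y ∈ ∅; g ≡ 0 at y ∈ ∅; common: ∅.
  x = 3: f ≡ 0 at y ∈ ∅; g ≡ 0 at y ∈ {0, 3}; common: ∅.
  x = 4: f ≡ 0 at y ∈ {2}; g ≡ 0 at y ∈ {2}; common: {2}.
Collecting: common zeros = {(4, 2)}, so the count is 1.
Comparison with the Bézout bound: 1 ≤ 4 = deg(f)·deg(g), as expected for curves with no common component (the affine F_5-count falls short of the bound because intersections may lie at infinity, over extension fields, or carry multiplicity).


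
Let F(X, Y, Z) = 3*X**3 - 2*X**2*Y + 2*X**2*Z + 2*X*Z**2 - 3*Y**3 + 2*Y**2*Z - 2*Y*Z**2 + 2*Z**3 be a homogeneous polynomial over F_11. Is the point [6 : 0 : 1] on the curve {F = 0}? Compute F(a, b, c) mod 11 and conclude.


F(6,0,1) ≡ 8 (mod 11); P is NOT on the curve.

Evaluate F(6, 0, 1) term-by-term (mod 11).
  3*X**3 ↦ 3·216·1·1 = 648
  -2*X**2*Y ↦ -2·36·0·1 = 0
  2*X**2*Z ↦ 2·36·1·1 = 72
  2*X*Z**2 ↦ 2·6·1·1 = 12
  -3*Y**3 ↦ -3·1·0·1 = 0
  2*Y**2*Z ↦ 2·1·0·1 = 0
  -2*Y*Z**2 ↦ -2·1·0·1 = 0
  2*Z**3 ↦ 2·1·1·1 = 2
Sum: F(6, 0, 1) = (648) + (0) + (72) + (12) + (0) + (0) + (0) + (2) = 734.
Reducing mod 11: 734 ≡ 8 (mod 11).
Since F(a, b, c) ≡ 8 ≠ 0 (mod 11), P does NOT lie on the curve.


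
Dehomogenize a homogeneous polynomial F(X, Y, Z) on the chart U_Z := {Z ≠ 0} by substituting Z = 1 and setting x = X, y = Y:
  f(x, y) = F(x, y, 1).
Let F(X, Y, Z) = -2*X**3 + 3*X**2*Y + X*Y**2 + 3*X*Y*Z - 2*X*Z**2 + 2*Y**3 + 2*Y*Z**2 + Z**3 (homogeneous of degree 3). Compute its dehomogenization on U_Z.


f(x, y) = -2*x**3 + 3*x**2*y + x*y**2 + 3*x*y - 2*x + 2*y**3 + 2*y + 1

On U_Z we set Z = 1. Each monomial c·X^i·Y^j·Z^k in F becomes c·x^i·y^j·1^k = c·x^i·y^j.
Substituting Z = 1: F(X, Y, 1) = -2*x**3 + 3*x**2*y + x*y**2 + 3*x*y - 2*x + 2*y**3 + 2*y + 1.
Note: deg(f) ≤ deg(F) = 3; strict inequality happens when F is divisible by Z (lost terms).


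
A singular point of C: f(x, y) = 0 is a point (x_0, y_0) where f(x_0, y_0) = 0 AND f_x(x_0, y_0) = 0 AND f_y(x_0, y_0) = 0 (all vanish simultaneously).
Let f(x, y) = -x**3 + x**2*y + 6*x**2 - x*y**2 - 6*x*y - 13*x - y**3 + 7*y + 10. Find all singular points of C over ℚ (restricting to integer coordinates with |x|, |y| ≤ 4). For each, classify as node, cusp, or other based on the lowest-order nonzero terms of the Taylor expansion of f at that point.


Singular points: {(2, -1)}; classification: node.

Compute partial derivatives:
  f_x = -3*x**2 + 2*x*y + 12*x - y**2 - 6*y - 13.
  f_y = x**2 - 2*x*y - 6*x - 3*y**2 + 7.
Scan x_0 ∈ {−4, ..., 4}. For each x_0, f_y(x_0, y) is a polynomial in y; find its integer roots y ∈ {−4, ..., 4}, then test f_x and f at those candidates.
  x = -4: f_y(-4, y) = -3*y**2 + 8*y + 47; no integer root y with |y| ≤ 4.
  x = -3: f_y(-3, y) = -3*y**2 + 6*y + 34; no integer root y with |y| ≤ 4.
  x = -2: f_y(-2, y) = -3*y**2 + 4*y + 23; no integer root y with |y| ≤ 4.
  x = -1: f_y(-1, y) = -3*y**2 + 2*y + 14; no integer root y with |y| ≤ 4.
  x = 0: f_y(0, y) = 7 - 3*y**2; no integer root y with |y| ≤ 4.
  x = 1: f_y(1, y) = -3*y**2 - 2*y + 2; no integer root y with |y| ≤ 4.
  x = 2: f_y(2, y) = -3*y**2 - 4*y - 1; vanishes at y ∈ {-1}. (2, -1): f_x = 0, f = 0 — SINGULAR.
  x = 3: f_y(3, y) = -3*y**2 - 6*y - 2; no integer root y with |y| ≤ 4.
  x = 4: f_y(4, y) = -3*y**2 - 8*y - 1; no integer root y with |y| ≤ 4.
Only singular point on the grid: (2, -1).
Classify: substitute x = 2 + u, y = -1 + v and expand: f = -u**3 + u**2*v - u**2 - u*v**2 - v**3 + v**2.
No constant or linear terms (consistent with a singular point). Quadratic part: -u**2 + v**2. Cubic part: -u**3 + u**2*v - u*v**2 - v**3.
The quadratic part v**2 - u**2 = (v − u)(v + u) splits into two distinct linear factors, so there are two distinct tangent lines y − -1 = ±(x − 2) — this is a node (ordinary double point).
Classification: node.


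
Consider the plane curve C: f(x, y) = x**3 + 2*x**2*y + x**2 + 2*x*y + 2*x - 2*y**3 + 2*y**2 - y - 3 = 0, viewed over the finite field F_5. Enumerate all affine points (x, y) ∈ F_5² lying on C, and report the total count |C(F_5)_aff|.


Affine F_5-points: {(2, 3), (3, 4), (4, 0), (4, 2), (4, 4)}; count = 5.

For each of the 25 pairs (x, y) ∈ F_5², evaluate f(x, y) mod 5. Record the zeros.
  x = 0: [0↦2, 1↦1, 2↦2, 3↦3, 4↦2]  zeros at y ∈ ∅
  x = 1: [0↦1, 1↦4, 2↦4, 3↦4, 4↦2]  zeros at y ∈ ∅
  x = 2: [0↦3, 1↦4, 2↦2, 3↦0, 4↦1]  zeros at y ∈ {3}
  x = 3: [0↦4, 1↦2, 2↦2, 3↦2, 4↦0]  zeros at y ∈ {4}
  x = 4: [0↦0, 1↦4, 2↦0, 3↦1, 4↦0]  zeros at y ∈ {0, 2, 4}
Collecting zeros: affine points = {(2, 3), (3, 4), (4, 0), (4, 2), (4, 4)}.
Total count |C(F_5)_aff| = 5.


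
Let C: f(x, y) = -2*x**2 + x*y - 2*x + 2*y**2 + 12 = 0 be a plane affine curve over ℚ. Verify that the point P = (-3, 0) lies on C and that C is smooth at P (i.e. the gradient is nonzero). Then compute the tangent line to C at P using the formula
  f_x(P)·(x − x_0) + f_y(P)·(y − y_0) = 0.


Tangent line at P: 10*x - 3*y + 30 = 0.

Step 1: f(-3, 0) = 0, so P lies on C.
Step 2: partial derivatives
  f_x(x, y) = -4*x + y - 2, f_y(x, y) = x + 4*y.
  f_x(P) = 10, f_y(P) = -3 (gradient nonzero, so P is smooth).
Step 3: tangent line at P: 10·(x − -3) + -3·(y − 0) = 0.
Expanding: 10*x - 3*y + 30 = 0.


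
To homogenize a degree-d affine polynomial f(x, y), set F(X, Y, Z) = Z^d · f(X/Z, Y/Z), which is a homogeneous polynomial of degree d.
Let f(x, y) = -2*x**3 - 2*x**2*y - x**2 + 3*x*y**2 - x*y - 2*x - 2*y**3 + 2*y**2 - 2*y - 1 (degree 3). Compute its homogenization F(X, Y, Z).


F(X, Y, Z) = -2*X**3 - 2*X**2*Y - X**2*Z + 3*X*Y**2 - X*Y*Z - 2*X*Z**2 - 2*Y**3 + 2*Y**2*Z - 2*Y*Z**2 - Z**3

deg(f) = 3.
Substitute x = X/Z, y = Y/Z into f, then multiply by Z^3.
  monomial -2·x^3·y^0 ↦ -2·X^3·Y^0·Z^0.
  monomial -2·x^2·y^1 ↦ -2·X^2·Y^1·Z^0.
  monomial -1·x^2·y^0 ↦ -1·X^2·Y^0·Z^1.
  monomial 3·x^1·y^2 ↦ 3·X^1·Y^2·Z^0.
  monomial -1·x^1·y^1 ↦ -1·X^1·Y^1·Z^1.
  monomial -2·x^1·y^0 ↦ -2·X^1·Y^0·Z^2.
  monomial -2·x^0·y^3 ↦ -2·X^0·Y^3·Z^0.
  monomial 2·x^0·y^2 ↦ 2·X^0·Y^2·Z^1.
  monomial -2·x^0·y^1 ↦ -2·X^0·Y^1·Z^2.
  monomial -1·x^0·y^0 ↦ -1·X^0·Y^0·Z^3.
Collecting: F(X, Y, Z) = -2*X**3 - 2*X**2*Y - X**2*Z + 3*X*Y**2 - X*Y*Z - 2*X*Z**2 - 2*Y**3 + 2*Y**2*Z - 2*Y*Z**2 - Z**3.


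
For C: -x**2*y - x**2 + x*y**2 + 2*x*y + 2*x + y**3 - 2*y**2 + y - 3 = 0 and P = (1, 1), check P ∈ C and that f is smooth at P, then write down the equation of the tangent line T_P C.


Tangent line at P: x + 3*y - 4 = 0.

Step 1: f(1, 1) = 0, so P lies on C.
Step 2: partial derivatives
  f_x(x, y) = -2*x*y - 2*x + y**2 + 2*y + 2, f_y(x, y) = -x**2 + 2*x*y + 2*x + 3*y**2 - 4*y + 1.
  f_x(P) = 1, f_y(P) = 3 (gradient nonzero, so P is smooth).
Step 3: tangent line at P: 1·(x − 1) + 3·(y − 1) = 0.
Expanding: x + 3*y - 4 = 0.


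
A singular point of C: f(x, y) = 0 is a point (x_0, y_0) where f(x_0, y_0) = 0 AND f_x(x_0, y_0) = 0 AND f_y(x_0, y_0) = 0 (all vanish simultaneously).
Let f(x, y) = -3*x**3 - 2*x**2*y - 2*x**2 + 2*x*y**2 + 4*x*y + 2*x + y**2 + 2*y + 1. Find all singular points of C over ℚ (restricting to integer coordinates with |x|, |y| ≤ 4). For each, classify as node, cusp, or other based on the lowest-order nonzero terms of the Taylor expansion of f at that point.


Singular points: {(0, -1)}; classification: cusp.

Compute partial derivatives:
  f_x = -9*x**2 - 4*x*y - 4*x + 2*y**2 + 4*y + 2.
  f_y = -2*x**2 + 4*x*y + 4*x + 2*y + 2.
Scan x_0 ∈ {−4, ..., 4}. For each x_0, f_y(x_0, y) is a polynomial in y; find its integer roots y ∈ {−4, ..., 4}, then test f_x and f at those candidates.
  x = -4: f_y(-4, y) = -14*y - 46; no integer root y with |y| ≤ 4.
  x = -3: f_y(-3, y) = -10*y - 28; no integer root y with |y| ≤ 4.
  x = -2: f_y(-2, y) = -6*y - 14; no integer root y with |y| ≤ 4.
  x = -1: f_y(-1, y) = -2*y - 4; vanishes at y ∈ {-2}. (-1, -2): f_x = -11 ≠ 0.
  x = 0: f_y(0, y) = 2*y + 2; vanishes at y ∈ {-1}. (0, -1): f_x = 0, f = 0 — SINGULAR.
  x = 1: f_y(1, y) = 6*y + 4; no integer root y with |y| ≤ 4.
  x = 2: f_y(2, y) = 10*y + 2; no integer root y with |y| ≤ 4.
  x = 3: f_y(3, y) = 14*y - 4; no integer root y with |y| ≤ 4.
  x = 4: f_y(4, y) = 18*y - 14; no integer root y with |y| ≤ 4.
Only singular point on the grid: (0, -1).
Classify: substitute x = 0 + u, y = -1 + v and expand: f = -3*u**3 - 2*u**2*v + 2*u*v**2 + v**2.
No constant or linear terms (consistent with a singular point). Quadratic part: v**2. Cubic part: -3*u**3 - 2*u**2*v + 2*u*v**2.
The quadratic part v**2 is a perfect square, so there is a single (double) tangent line v = 0, i.e. y = -1. Restricting the cubic part to that line (v = 0) leaves -3*u**3 ≠ 0, so f is not divisible by v and the branch is v² ≈ 3*u**3 to lowest order — this is a cusp.
Classification: cusp.


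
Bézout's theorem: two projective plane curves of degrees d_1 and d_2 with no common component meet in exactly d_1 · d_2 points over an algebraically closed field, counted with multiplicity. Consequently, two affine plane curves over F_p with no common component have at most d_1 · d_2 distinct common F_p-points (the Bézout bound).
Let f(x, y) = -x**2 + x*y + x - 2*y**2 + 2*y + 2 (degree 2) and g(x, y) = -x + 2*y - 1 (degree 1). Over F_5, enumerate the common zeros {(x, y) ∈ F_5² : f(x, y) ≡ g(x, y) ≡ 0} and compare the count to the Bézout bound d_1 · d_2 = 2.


Common zeros: {(0, 3), (4, 0)}; count = 2; Bézout bound = 2.

deg(f) = 2, deg(g) = 1, so Bézout bound = 2.
Scan x ∈ F_5. For each x, list the y ∈ F_5 with f(x, y) ≡ 0 and those with g(x, y) ≡ 0 (mod 5); the common zeros in that column are the intersection.
  x = 0: f ≡ 0 at y ∈ {3}; g ≡ 0 at y ∈ {3}; common: {3}.
  x = 1: f ≡ 0 at y ∈ {2}; g ≡ 0 at y ∈ {1}; common: ∅.
  x = 2: f ≡ 0 at y ∈ {0, 2}; g ≡ 0 at y ∈ {4}; common: ∅.
  x = 3: f ≡ 0 at y ∈ ∅; g ≡ 0 at y ∈ {2}; common: ∅.
  x = 4: f ≡ 0 at y ∈ {0, 3}; g ≡ 0 at y ∈ {0}; common: {0}.
Collecting: common zeros = {(0, 3), (4, 0)}, so the count is 2.
Comparison with the Bézout bound: 2 ≤ 2 = deg(f)·deg(g), as expected for curves with no common component (the bound is attained).


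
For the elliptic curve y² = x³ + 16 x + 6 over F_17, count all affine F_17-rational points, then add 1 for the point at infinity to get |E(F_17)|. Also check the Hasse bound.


Affine points = {(3, 8), (3, 9), (4, 7), (4, 10), (7, 6), (7, 11), (8, 0), (11, 0), (14, 4), (14, 13), (15, 0)}; affine count = 11; |E(F_17)| = 12.

Discriminant check: Δ ∝ 4a³ + 27b² = 4·16³ + 27·6² = 4·4096 + 27·36 ≡ 16 (mod 17). Nonzero ⇒ E is nonsingular.
For each x ∈ F_17, compute rhs = x³ + 16·x + 6 mod 17, then count y ∈ F_17 with y² ≡ rhs.
  x = 0: rhs = 6, matching y values: none (0 points).
  x = 1: rhs = 6, matching y values: none (0 points).
  x = 2: rhs = 12, matching y values: none (0 points).
  x = 3: rhs = 13, matching y values: 8, 9 (2 points).
  x = 4: rhs = 15, matching y values: 7, 10 (2 points).
  x = 5: rhs = 7, matching y values: none (0 points).
  x = 6: rhs = 12, matching y values: none (0 points).
  x = 7: rhs = 2, matching y values: 6, 11 (2 points).
  x = 8: rhs = 0, matching y values: 0 (1 points).
  x = 9: rhs = 12, matching y values: none (0 points).
  x = 10: rhs = 10, matching y values: none (0 points).
  x = 11: rhs = 0, matching y values: 0 (1 points).
  x = 12: rhs = 5, matching y values: none (0 points).
  x = 13: rhs = 14, matching y values: none (0 points).
  x = 14: rhs = 16, matching y values: 4, 13 (2 points).
  x = 15: rhs = 0, matching y values: 0 (1 points).
  x = 16: rhs = 6, matching y values: none (0 points).
Total affine count: 11.
Full point count |E(F_17)| = 11 + 1 = 12.
Hasse bound: |12 − (17+1)| = |-6| = 6 ≤ 2√17 ≈ 8.2462 ✓.


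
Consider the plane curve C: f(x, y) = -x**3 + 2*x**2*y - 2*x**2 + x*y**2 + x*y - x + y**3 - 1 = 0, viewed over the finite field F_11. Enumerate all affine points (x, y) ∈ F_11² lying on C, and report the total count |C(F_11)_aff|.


Affine F_11-points: {(0, 1), (1, 1), (4, 9), (5, 7), (6, 6), (7, 3), (7, 6), (8, 0), (8, 6), (8, 8), (10, 1)}; count = 11.

For each of the 121 pairs (x, y) ∈ F_11², evaluate f(x, y) mod 11. Record the zeros.
  x = 0: [0↦10, 1↦0, 2↦7, 3↦4, 4↦8, 5↦3, 6↦6, 7↦1, 8↦5, 9↦2, 10↦9]  zeros at y ∈ {1}
  x = 1: [0↦6, 1↦0, 2↦2, 3↦7, 4↦10, 5↦6, 6↦1, 7↦1, 8↦1, 9↦7, 10↦3]  zeros at y ∈ {1}
  x = 2: [0↦3, 1↦5, 2↦6, 3↦1, 4↦7, 5↦8, 6↦10, 7↦8, 8↦8, 9↦5, 10↦5]  zeros at y ∈ ∅
  x = 3: [0↦6, 1↦9, 2↦2, 3↦2, 4↦4, 5↦3, 6↦5, 7↦5, 8↦9, 9↦1, 10↦9]  zeros at y ∈ ∅
  x = 4: [0↦9, 1↦6, 2↦6, 3↦4, 4↦6, 5↦7, 6↦2, 7↦8, 8↦9, 9↦0, 10↦9]  zeros at y ∈ {9}
  x = 5: [0↦6, 1↦1, 2↦1, 3↦1, 4↦7, 5↦3, 6↦6, 7↦0, 8↦2, 9↦7, 10↦10]  zeros at y ∈ {7}
  x = 6: [0↦2, 1↦10, 2↦3, 3↦9, 4↦1, 5↦7, 6↦0, 7↦8, 8↦4, 9↦5, 10↦6]  zeros at y ∈ {6}
  x = 7: [0↦2, 1↦5, 2↦6, 3↦0, 4↦4, 5↦2, 6↦0, 7↦4, 8↦9, 9↦10, 10↦2]  zeros at y ∈ {3, 6}
  x = 8: [0↦0, 1↦2, 2↦4, 3↦1, 4↦10, 5↦4, 6↦0, 7↦4, 8↦0, 9↦5, 10↦3]  zeros at y ∈ {0, 6, 8}
  x = 9: [0↦1, 1↦6, 2↦2, 3↦6, 4↦2, 5↦7, 6↦5, 7↦2, 8↦4, 9↦6, 10↦3]  zeros at y ∈ ∅
  x = 10: [0↦10, 1↦0, 2↦5, 3↦9, 4↦7, 5↦5, 6↦9, 7↦3, 8↦4, 9↦7, 10↦7]  zeros at y ∈ {1}
Collecting zeros: affine points = {(0, 1), (1, 1), (4, 9), (5, 7), (6, 6), (7, 3), (7, 6), (8, 0), (8, 6), (8, 8), (10, 1)}.
Total count |C(F_11)_aff| = 11.


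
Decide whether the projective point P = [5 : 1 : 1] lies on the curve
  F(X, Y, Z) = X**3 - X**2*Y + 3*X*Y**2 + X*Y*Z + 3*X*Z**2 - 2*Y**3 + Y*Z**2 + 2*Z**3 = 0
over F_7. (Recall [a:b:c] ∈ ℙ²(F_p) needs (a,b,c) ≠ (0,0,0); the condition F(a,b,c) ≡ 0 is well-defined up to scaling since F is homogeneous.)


F(5,1,1) ≡ 3 (mod 7); P is NOT on the curve.

Evaluate F(5, 1, 1) term-by-term (mod 7).
  X**3 ↦ 1·125·1·1 = 125
  -X**2*Y ↦ -1·25·1·1 = -25
  3*X*Y**2 ↦ 3·5·1·1 = 15
  X*Y*Z ↦ 1·5·1·1 = 5
  3*X*Z**2 ↦ 3·5·1·1 = 15
  -2*Y**3 ↦ -2·1·1·1 = -2
  Y*Z**2 ↦ 1·1·1·1 = 1
  2*Z**3 ↦ 2·1·1·1 = 2
Sum: F(5, 1, 1) = (125) + (-25) + (15) + (5) + (15) + (-2) + (1) + (2) = 136.
Reducing mod 7: 136 ≡ 3 (mod 7).
Since F(a, b, c) ≡ 3 ≠ 0 (mod 7), P does NOT lie on the curve.
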